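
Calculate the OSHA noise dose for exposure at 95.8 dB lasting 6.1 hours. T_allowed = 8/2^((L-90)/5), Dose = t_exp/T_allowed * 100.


T_allowed = 8 / 2^((95.8 - 90)/5) = 3.5801 hr
Dose = 6.1 / 3.5801 * 100 = 170.39 %


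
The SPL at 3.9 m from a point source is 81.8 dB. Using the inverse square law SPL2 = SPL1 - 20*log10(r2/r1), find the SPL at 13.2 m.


r2/r1 = 13.2/3.9 = 3.38462
Correction = 20*log10(3.38462) = 10.5902 dB
SPL2 = 81.8 - 10.5902 = 71.21 dB


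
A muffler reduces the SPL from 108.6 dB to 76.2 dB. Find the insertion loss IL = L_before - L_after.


Insertion loss = SPL without muffler - SPL with muffler
IL = 108.6 - 76.2 = 32.4 dB


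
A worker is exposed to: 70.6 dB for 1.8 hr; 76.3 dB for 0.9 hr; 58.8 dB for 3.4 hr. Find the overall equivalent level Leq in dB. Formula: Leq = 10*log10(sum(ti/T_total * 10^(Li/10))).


T_total = 1.8 + 0.9 + 3.4 = 6.1 hr
(1.8/6.1) * 10^(70.6/10) = 3.38799e+06
(0.9/6.1) * 10^(76.3/10) = 6.2938e+06
(3.4/6.1) * 10^(58.8/10) = 422814
Sum = 3.38799e+06 + 6.2938e+06 + 422814 = 1.01046e+07
Leq = 10*log10(1.01046e+07) = 70.045 dB


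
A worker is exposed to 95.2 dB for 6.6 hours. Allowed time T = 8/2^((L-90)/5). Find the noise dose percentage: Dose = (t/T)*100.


T_allowed = 8 / 2^((95.2 - 90)/5) = 3.89062 hr
Dose = 6.6 / 3.89062 * 100 = 169.64 %


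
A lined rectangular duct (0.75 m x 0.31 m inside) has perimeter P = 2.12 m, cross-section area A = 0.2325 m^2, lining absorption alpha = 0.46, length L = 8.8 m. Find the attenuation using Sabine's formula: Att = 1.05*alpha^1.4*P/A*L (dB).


alpha^1.4 = 0.46^1.4 = 0.337179
Attenuation rate = 1.05 * alpha^1.4 * P / A
= 1.05 * 0.337179 * 2.12 / 0.2325 = 3.22822 dB/m
Total Att = 3.22822 * 8.8 = 28.408 dB


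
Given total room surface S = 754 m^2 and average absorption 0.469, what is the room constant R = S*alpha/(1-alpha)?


R = 754 * 0.469 / (1 - 0.469) = 665.96 m^2


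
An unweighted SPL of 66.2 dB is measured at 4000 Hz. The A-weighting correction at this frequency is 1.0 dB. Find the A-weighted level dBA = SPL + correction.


A-weighting table: 4000 Hz -> 1.0 dB correction
SPL_A = SPL + correction = 66.2 + (1.0) = 67.2 dBA


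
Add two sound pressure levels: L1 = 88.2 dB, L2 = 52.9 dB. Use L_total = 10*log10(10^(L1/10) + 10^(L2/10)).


10^(88.2/10) = 6.60693e+08
10^(52.9/10) = 194984
Sum = 6.60693e+08 + 194984 = 6.60888e+08
L_total = 10*log10(6.60888e+08) = 88.201 dB


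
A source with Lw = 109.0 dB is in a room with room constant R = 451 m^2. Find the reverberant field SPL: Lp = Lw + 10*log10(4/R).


4/R = 4/451 = 0.00886918
Lp = 109.0 + 10*log10(0.00886918) = 88.479 dB


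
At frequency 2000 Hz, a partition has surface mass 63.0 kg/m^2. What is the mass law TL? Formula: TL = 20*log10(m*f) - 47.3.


m * f = 63.0 * 2000 = 126000
20*log10(126000) = 102.007 dB
TL = 102.007 - 47.3 = 54.707 dB


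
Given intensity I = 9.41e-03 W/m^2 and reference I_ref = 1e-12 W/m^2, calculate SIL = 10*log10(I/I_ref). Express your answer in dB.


I / I_ref = 9.41e-03 / 1e-12 = 9.41e+09
SIL = 10 * log10(9.41e+09) = 99.736 dB


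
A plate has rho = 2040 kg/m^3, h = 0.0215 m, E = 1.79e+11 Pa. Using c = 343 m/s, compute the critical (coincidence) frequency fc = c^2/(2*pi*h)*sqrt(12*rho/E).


12*rho/E = 12*2040/1.79e+11 = 1.3676e-07
sqrt(12*rho/E) = sqrt(1.3676e-07) = 0.000369811
c^2/(2*pi*h) = 343^2/(2*pi*0.0215) = 870903
fc = 870903 * 0.000369811 = 322.07 Hz


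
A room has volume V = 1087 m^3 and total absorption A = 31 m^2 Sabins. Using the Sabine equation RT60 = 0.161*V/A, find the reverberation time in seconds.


RT60 = 0.161 * 1087 / 31 = 5.6454 s


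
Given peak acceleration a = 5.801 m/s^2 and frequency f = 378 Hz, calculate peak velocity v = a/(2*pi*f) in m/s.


omega = 2*pi*f = 2*pi*378 = 2375.04 rad/s
v = a / omega = 5.801 / 2375.04 = 0.0024425 m/s


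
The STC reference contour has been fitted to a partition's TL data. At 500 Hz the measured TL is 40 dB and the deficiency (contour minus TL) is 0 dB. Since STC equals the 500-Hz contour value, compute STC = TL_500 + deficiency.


By ASTM E413, STC = value of the fitted reference contour at 500 Hz.
Contour value at 500 Hz = TL_500 + deficiency = 40 + 0 = 40
STC = 40


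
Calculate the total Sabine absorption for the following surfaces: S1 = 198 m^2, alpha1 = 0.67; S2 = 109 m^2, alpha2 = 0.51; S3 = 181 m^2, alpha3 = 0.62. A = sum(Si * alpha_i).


198 * 0.67 = 132.66
109 * 0.51 = 55.59
181 * 0.62 = 112.22
A_total = 132.66 + 55.59 + 112.22 = 300.47 m^2


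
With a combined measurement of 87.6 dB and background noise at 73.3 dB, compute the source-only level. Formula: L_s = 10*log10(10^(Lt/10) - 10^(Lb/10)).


10^(87.6/10) = 5.7544e+08
10^(73.3/10) = 2.13796e+07
Difference = 5.7544e+08 - 2.13796e+07 = 5.5406e+08
L_source = 10*log10(5.5406e+08) = 87.436 dB


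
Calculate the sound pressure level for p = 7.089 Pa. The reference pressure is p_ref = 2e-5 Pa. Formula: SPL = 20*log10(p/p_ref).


p / p_ref = 7.089 / 2e-5 = 354450
SPL = 20 * log10(354450) = 110.99 dB


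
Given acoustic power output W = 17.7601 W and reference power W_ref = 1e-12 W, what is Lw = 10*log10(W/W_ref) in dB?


W / W_ref = 17.7601 / 1e-12 = 1.77601e+13
Lw = 10 * log10(1.77601e+13) = 132.49 dB


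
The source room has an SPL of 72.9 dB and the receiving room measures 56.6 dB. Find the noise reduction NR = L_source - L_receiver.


NR = L_source - L_receiver (difference between source and receiving room levels)
NR = 72.9 - 56.6 = 16.3 dB


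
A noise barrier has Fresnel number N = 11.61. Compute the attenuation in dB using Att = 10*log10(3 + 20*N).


3 + 20*N = 3 + 20*11.61 = 235.2
Att = 10*log10(235.2) = 23.714 dB


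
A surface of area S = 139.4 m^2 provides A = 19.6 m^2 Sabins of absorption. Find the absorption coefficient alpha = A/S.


Absorption coefficient = absorbed power / incident power
alpha = A / S = 19.6 / 139.4 = 0.1406


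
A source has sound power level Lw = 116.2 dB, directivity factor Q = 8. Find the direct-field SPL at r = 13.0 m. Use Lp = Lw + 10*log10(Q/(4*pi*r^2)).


4*pi*r^2 = 4*pi*13.0^2 = 2123.72 m^2
Q / (4*pi*r^2) = 8 / 2123.72 = 0.00376697
Lp = 116.2 + 10*log10(0.00376697) = 91.96 dB


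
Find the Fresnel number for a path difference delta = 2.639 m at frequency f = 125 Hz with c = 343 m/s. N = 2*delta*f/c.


N = 2*delta*f/c = 2*delta/lambda, where lambda = c/f
lambda = 343 / 125 = 2.744 m
N = 2 * 2.639 / 2.744 = 1.9235


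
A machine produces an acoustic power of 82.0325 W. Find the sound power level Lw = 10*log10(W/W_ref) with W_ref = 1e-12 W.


W / W_ref = 82.0325 / 1e-12 = 8.20325e+13
Lw = 10 * log10(8.20325e+13) = 139.14 dB


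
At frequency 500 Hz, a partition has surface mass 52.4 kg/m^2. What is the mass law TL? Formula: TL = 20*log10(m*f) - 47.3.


m * f = 52.4 * 500 = 26200
20*log10(26200) = 88.366 dB
TL = 88.366 - 47.3 = 41.066 dB


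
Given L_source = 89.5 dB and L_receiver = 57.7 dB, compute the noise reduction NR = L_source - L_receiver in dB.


NR = L_source - L_receiver (difference between source and receiving room levels)
NR = 89.5 - 57.7 = 31.8 dB


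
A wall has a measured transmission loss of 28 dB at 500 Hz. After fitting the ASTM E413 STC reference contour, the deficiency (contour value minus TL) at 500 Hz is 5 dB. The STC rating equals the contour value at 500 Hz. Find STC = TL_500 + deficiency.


By ASTM E413, STC = value of the fitted reference contour at 500 Hz.
Contour value at 500 Hz = TL_500 + deficiency = 28 + 5 = 33
STC = 33


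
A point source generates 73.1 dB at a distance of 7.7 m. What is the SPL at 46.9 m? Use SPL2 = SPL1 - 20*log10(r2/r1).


r2/r1 = 46.9/7.7 = 6.09091
Correction = 20*log10(6.09091) = 15.6936 dB
SPL2 = 73.1 - 15.6936 = 57.406 dB


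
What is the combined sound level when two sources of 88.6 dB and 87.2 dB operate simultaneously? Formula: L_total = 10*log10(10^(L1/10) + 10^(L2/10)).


10^(88.6/10) = 7.24436e+08
10^(87.2/10) = 5.24807e+08
Sum = 7.24436e+08 + 5.24807e+08 = 1.24924e+09
L_total = 10*log10(1.24924e+09) = 90.966 dB


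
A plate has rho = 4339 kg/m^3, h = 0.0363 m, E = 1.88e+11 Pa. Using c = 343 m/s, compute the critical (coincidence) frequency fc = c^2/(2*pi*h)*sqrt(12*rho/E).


12*rho/E = 12*4339/1.88e+11 = 2.76957e-07
sqrt(12*rho/E) = sqrt(2.76957e-07) = 0.000526267
c^2/(2*pi*h) = 343^2/(2*pi*0.0363) = 515824
fc = 515824 * 0.000526267 = 271.46 Hz


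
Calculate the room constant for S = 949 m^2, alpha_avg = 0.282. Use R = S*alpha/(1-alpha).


R = 949 * 0.282 / (1 - 0.282) = 372.73 m^2


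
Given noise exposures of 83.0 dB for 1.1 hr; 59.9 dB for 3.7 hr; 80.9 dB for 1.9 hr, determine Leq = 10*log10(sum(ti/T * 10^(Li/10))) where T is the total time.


T_total = 1.1 + 3.7 + 1.9 = 6.7 hr
(1.1/6.7) * 10^(83.0/10) = 3.2758e+07
(3.7/6.7) * 10^(59.9/10) = 539668
(1.9/6.7) * 10^(80.9/10) = 3.48882e+07
Sum = 3.2758e+07 + 539668 + 3.48882e+07 = 6.81859e+07
Leq = 10*log10(6.81859e+07) = 78.337 dB


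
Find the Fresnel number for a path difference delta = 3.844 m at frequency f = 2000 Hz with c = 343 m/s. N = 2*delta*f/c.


N = 2*delta*f/c = 2*delta/lambda, where lambda = c/f
lambda = 343 / 2000 = 0.1715 m
N = 2 * 3.844 / 0.1715 = 44.828


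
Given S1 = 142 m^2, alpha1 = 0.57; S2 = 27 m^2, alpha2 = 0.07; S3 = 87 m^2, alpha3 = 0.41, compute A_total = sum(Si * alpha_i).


142 * 0.57 = 80.94
27 * 0.07 = 1.89
87 * 0.41 = 35.67
A_total = 80.94 + 1.89 + 35.67 = 118.5 m^2


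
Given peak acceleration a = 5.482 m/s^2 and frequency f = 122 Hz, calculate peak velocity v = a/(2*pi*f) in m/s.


omega = 2*pi*f = 2*pi*122 = 766.549 rad/s
v = a / omega = 5.482 / 766.549 = 0.0071515 m/s


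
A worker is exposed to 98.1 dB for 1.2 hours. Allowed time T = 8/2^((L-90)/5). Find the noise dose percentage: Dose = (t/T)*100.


T_allowed = 8 / 2^((98.1 - 90)/5) = 2.60268 hr
Dose = 1.2 / 2.60268 * 100 = 46.106 %


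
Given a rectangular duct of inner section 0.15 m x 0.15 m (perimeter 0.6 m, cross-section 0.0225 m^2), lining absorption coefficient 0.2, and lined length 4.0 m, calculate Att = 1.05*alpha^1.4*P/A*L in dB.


alpha^1.4 = 0.2^1.4 = 0.105061
Attenuation rate = 1.05 * alpha^1.4 * P / A
= 1.05 * 0.105061 * 0.6 / 0.0225 = 2.94171 dB/m
Total Att = 2.94171 * 4.0 = 11.767 dB


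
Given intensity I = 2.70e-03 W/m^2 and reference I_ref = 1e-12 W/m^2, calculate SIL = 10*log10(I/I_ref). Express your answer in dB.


I / I_ref = 2.70e-03 / 1e-12 = 2.7e+09
SIL = 10 * log10(2.7e+09) = 94.314 dB


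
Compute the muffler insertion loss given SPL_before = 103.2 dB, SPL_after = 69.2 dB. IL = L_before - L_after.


Insertion loss = SPL without muffler - SPL with muffler
IL = 103.2 - 69.2 = 34 dB


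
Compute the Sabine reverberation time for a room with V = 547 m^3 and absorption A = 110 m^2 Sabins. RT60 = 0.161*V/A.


RT60 = 0.161 * 547 / 110 = 0.80061 s


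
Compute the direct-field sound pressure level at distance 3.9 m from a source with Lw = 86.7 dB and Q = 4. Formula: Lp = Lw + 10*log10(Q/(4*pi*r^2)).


4*pi*r^2 = 4*pi*3.9^2 = 191.134 m^2
Q / (4*pi*r^2) = 4 / 191.134 = 0.0209277
Lp = 86.7 + 10*log10(0.0209277) = 69.907 dB


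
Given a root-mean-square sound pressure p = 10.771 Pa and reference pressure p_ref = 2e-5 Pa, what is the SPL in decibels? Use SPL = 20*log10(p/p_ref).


p / p_ref = 10.771 / 2e-5 = 538550
SPL = 20 * log10(538550) = 114.62 dB


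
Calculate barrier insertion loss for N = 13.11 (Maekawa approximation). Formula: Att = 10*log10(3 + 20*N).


3 + 20*N = 3 + 20*13.11 = 265.2
Att = 10*log10(265.2) = 24.236 dB


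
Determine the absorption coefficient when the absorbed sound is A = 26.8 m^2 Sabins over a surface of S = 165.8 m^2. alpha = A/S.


Absorption coefficient = absorbed power / incident power
alpha = A / S = 26.8 / 165.8 = 0.16164


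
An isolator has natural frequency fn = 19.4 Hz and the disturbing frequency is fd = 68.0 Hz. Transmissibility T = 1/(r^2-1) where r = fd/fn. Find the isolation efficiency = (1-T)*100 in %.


r = 68.0 / 19.4 = 3.50515
r^2 - 1 = 3.50515^2 - 1 = 11.2861
T = 1/11.2861 = 0.0886046
Efficiency = (1 - 0.0886046)*100 = 91.14 %


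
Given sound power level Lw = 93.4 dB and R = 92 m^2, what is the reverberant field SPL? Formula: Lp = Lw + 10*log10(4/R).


4/R = 4/92 = 0.0434783
Lp = 93.4 + 10*log10(0.0434783) = 79.783 dB


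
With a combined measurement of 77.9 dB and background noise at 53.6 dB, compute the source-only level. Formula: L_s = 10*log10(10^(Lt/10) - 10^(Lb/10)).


10^(77.9/10) = 6.16595e+07
10^(53.6/10) = 229087
Difference = 6.16595e+07 - 229087 = 6.14304e+07
L_source = 10*log10(6.14304e+07) = 77.884 dB


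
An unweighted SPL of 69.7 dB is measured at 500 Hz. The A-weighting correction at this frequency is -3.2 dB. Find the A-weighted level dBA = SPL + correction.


A-weighting table: 500 Hz -> -3.2 dB correction
SPL_A = SPL + correction = 69.7 + (-3.2) = 66.5 dBA


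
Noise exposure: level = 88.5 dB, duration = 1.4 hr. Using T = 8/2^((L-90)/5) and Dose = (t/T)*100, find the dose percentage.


T_allowed = 8 / 2^((88.5 - 90)/5) = 9.84916 hr
Dose = 1.4 / 9.84916 * 100 = 14.214 %


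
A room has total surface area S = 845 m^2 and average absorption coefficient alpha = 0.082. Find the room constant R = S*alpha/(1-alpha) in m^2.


R = 845 * 0.082 / (1 - 0.082) = 75.479 m^2


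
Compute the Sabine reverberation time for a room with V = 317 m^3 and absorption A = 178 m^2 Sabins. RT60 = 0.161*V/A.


RT60 = 0.161 * 317 / 178 = 0.28672 s


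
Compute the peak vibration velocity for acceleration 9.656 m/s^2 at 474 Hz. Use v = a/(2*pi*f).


omega = 2*pi*f = 2*pi*474 = 2978.23 rad/s
v = a / omega = 9.656 / 2978.23 = 0.0032422 m/s


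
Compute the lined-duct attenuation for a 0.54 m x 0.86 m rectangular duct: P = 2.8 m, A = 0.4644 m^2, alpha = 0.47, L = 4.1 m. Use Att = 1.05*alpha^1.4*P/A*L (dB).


alpha^1.4 = 0.47^1.4 = 0.347486
Attenuation rate = 1.05 * alpha^1.4 * P / A
= 1.05 * 0.347486 * 2.8 / 0.4644 = 2.19985 dB/m
Total Att = 2.19985 * 4.1 = 9.0194 dB


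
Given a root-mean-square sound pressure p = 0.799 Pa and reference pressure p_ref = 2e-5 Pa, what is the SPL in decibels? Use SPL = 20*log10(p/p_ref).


p / p_ref = 0.799 / 2e-5 = 39950
SPL = 20 * log10(39950) = 92.03 dB


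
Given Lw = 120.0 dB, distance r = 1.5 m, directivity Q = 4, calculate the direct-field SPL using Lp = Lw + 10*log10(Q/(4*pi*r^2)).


4*pi*r^2 = 4*pi*1.5^2 = 28.2743 m^2
Q / (4*pi*r^2) = 4 / 28.2743 = 0.141471
Lp = 120.0 + 10*log10(0.141471) = 111.51 dB


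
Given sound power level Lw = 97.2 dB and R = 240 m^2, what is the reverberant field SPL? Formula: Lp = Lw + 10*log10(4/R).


4/R = 4/240 = 0.0166667
Lp = 97.2 + 10*log10(0.0166667) = 79.418 dB


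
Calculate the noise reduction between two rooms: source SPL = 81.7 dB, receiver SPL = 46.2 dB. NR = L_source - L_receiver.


NR = L_source - L_receiver (difference between source and receiving room levels)
NR = 81.7 - 46.2 = 35.5 dB


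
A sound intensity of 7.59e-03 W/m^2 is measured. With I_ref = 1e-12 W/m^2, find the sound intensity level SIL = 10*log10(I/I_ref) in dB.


I / I_ref = 7.59e-03 / 1e-12 = 7.59e+09
SIL = 10 * log10(7.59e+09) = 98.802 dB


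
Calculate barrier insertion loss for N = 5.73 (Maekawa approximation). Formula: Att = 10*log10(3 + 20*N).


3 + 20*N = 3 + 20*5.73 = 117.6
Att = 10*log10(117.6) = 20.704 dB


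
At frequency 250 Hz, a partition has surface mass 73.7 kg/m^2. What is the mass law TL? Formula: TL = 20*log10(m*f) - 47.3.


m * f = 73.7 * 250 = 18425
20*log10(18425) = 85.3081 dB
TL = 85.3081 - 47.3 = 38.008 dB


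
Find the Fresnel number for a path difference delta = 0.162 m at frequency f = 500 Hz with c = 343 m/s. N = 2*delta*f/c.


N = 2*delta*f/c = 2*delta/lambda, where lambda = c/f
lambda = 343 / 500 = 0.686 m
N = 2 * 0.162 / 0.686 = 0.4723


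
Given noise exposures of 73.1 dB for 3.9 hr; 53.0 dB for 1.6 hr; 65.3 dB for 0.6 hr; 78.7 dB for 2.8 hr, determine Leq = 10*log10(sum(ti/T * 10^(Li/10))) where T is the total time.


T_total = 3.9 + 1.6 + 0.6 + 2.8 = 8.9 hr
(3.9/8.9) * 10^(73.1/10) = 8.94694e+06
(1.6/8.9) * 10^(53.0/10) = 35869.9
(0.6/8.9) * 10^(65.3/10) = 228434
(2.8/8.9) * 10^(78.7/10) = 2.33221e+07
Sum = 8.94694e+06 + 35869.9 + 228434 + 2.33221e+07 = 3.25333e+07
Leq = 10*log10(3.25333e+07) = 75.123 dB


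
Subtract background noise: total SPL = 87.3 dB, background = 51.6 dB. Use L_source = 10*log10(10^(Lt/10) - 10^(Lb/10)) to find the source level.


10^(87.3/10) = 5.37032e+08
10^(51.6/10) = 144544
Difference = 5.37032e+08 - 144544 = 5.36887e+08
L_source = 10*log10(5.36887e+08) = 87.299 dB


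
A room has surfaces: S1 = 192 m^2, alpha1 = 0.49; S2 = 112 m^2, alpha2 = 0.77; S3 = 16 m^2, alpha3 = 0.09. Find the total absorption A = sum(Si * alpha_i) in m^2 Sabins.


192 * 0.49 = 94.08
112 * 0.77 = 86.24
16 * 0.09 = 1.44
A_total = 94.08 + 86.24 + 1.44 = 181.76 m^2


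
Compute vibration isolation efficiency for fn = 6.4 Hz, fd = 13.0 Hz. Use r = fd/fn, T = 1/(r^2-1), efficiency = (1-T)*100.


r = 13.0 / 6.4 = 2.03125
r^2 - 1 = 2.03125^2 - 1 = 3.12598
T = 1/3.12598 = 0.3199
Efficiency = (1 - 0.3199)*100 = 68.01 %


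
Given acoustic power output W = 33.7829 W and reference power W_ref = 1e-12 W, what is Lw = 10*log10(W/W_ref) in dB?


W / W_ref = 33.7829 / 1e-12 = 3.37829e+13
Lw = 10 * log10(3.37829e+13) = 135.29 dB


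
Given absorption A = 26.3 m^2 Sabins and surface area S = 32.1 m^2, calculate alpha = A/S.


Absorption coefficient = absorbed power / incident power
alpha = A / S = 26.3 / 32.1 = 0.81931


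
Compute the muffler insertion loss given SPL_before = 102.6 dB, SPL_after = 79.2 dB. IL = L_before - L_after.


Insertion loss = SPL without muffler - SPL with muffler
IL = 102.6 - 79.2 = 23.4 dB


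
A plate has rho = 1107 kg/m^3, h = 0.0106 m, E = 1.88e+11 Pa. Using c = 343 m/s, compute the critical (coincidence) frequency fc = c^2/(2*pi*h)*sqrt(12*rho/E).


12*rho/E = 12*1107/1.88e+11 = 7.06596e-08
sqrt(12*rho/E) = sqrt(7.06596e-08) = 0.000265819
c^2/(2*pi*h) = 343^2/(2*pi*0.0106) = 1.76645e+06
fc = 1.76645e+06 * 0.000265819 = 469.56 Hz


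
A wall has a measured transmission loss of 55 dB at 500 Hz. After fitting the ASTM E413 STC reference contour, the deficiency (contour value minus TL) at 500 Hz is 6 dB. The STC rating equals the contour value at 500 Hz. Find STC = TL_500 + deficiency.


By ASTM E413, STC = value of the fitted reference contour at 500 Hz.
Contour value at 500 Hz = TL_500 + deficiency = 55 + 6 = 61
STC = 61


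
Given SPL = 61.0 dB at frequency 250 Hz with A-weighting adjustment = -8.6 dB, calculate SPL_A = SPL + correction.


A-weighting table: 250 Hz -> -8.6 dB correction
SPL_A = SPL + correction = 61.0 + (-8.6) = 52.4 dBA


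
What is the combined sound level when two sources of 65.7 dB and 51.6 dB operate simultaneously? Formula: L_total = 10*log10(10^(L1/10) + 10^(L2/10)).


10^(65.7/10) = 3.71535e+06
10^(51.6/10) = 144544
Sum = 3.71535e+06 + 144544 = 3.85989e+06
L_total = 10*log10(3.85989e+06) = 65.866 dB


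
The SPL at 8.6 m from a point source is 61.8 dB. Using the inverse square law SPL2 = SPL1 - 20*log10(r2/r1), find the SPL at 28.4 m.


r2/r1 = 28.4/8.6 = 3.30233
Correction = 20*log10(3.30233) = 10.3764 dB
SPL2 = 61.8 - 10.3764 = 51.424 dB


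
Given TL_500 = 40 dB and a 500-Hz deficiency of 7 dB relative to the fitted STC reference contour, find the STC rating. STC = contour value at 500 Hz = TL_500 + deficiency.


By ASTM E413, STC = value of the fitted reference contour at 500 Hz.
Contour value at 500 Hz = TL_500 + deficiency = 40 + 7 = 47
STC = 47


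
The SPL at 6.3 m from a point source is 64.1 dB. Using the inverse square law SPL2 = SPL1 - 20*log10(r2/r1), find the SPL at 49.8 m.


r2/r1 = 49.8/6.3 = 7.90476
Correction = 20*log10(7.90476) = 17.9578 dB
SPL2 = 64.1 - 17.9578 = 46.142 dB


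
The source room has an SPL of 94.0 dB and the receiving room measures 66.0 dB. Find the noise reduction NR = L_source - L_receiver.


NR = L_source - L_receiver (difference between source and receiving room levels)
NR = 94.0 - 66.0 = 28 dB


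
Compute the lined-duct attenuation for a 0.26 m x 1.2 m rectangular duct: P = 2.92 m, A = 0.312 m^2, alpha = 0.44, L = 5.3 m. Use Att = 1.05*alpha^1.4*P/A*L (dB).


alpha^1.4 = 0.44^1.4 = 0.316835
Attenuation rate = 1.05 * alpha^1.4 * P / A
= 1.05 * 0.316835 * 2.92 / 0.312 = 3.11351 dB/m
Total Att = 3.11351 * 5.3 = 16.502 dB


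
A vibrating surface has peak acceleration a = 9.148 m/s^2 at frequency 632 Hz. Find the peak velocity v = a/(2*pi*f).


omega = 2*pi*f = 2*pi*632 = 3970.97 rad/s
v = a / omega = 9.148 / 3970.97 = 0.0023037 m/s


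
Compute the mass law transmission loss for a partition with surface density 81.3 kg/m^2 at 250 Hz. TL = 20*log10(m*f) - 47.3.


m * f = 81.3 * 250 = 20325
20*log10(20325) = 86.1606 dB
TL = 86.1606 - 47.3 = 38.861 dB


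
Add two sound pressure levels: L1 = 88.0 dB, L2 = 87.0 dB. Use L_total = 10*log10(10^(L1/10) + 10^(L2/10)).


10^(88.0/10) = 6.30957e+08
10^(87.0/10) = 5.01187e+08
Sum = 6.30957e+08 + 5.01187e+08 = 1.13214e+09
L_total = 10*log10(1.13214e+09) = 90.539 dB


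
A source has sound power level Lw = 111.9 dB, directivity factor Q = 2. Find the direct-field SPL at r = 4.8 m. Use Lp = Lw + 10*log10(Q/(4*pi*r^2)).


4*pi*r^2 = 4*pi*4.8^2 = 289.529 m^2
Q / (4*pi*r^2) = 2 / 289.529 = 0.00690777
Lp = 111.9 + 10*log10(0.00690777) = 90.293 dB


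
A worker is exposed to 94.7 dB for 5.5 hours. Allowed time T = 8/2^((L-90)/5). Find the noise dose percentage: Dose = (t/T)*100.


T_allowed = 8 / 2^((94.7 - 90)/5) = 4.16986 hr
Dose = 5.5 / 4.16986 * 100 = 131.9 %


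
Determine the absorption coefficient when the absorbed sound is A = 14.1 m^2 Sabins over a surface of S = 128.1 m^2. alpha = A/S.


Absorption coefficient = absorbed power / incident power
alpha = A / S = 14.1 / 128.1 = 0.11007


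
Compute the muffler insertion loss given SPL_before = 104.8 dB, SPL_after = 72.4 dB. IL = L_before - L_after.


Insertion loss = SPL without muffler - SPL with muffler
IL = 104.8 - 72.4 = 32.4 dB


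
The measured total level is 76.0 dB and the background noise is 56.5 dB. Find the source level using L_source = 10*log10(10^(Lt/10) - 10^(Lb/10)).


10^(76.0/10) = 3.98107e+07
10^(56.5/10) = 446684
Difference = 3.98107e+07 - 446684 = 3.9364e+07
L_source = 10*log10(3.9364e+07) = 75.951 dB


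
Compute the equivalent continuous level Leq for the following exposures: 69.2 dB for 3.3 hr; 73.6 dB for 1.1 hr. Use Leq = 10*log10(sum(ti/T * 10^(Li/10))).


T_total = 3.3 + 1.1 = 4.4 hr
(3.3/4.4) * 10^(69.2/10) = 6.23823e+06
(1.1/4.4) * 10^(73.6/10) = 5.72717e+06
Sum = 6.23823e+06 + 5.72717e+06 = 1.19654e+07
Leq = 10*log10(1.19654e+07) = 70.779 dB


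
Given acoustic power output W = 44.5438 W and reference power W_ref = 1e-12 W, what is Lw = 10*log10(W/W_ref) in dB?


W / W_ref = 44.5438 / 1e-12 = 4.45438e+13
Lw = 10 * log10(4.45438e+13) = 136.49 dB


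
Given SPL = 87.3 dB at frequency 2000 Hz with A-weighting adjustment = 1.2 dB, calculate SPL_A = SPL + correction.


A-weighting table: 2000 Hz -> 1.2 dB correction
SPL_A = SPL + correction = 87.3 + (1.2) = 88.5 dBA


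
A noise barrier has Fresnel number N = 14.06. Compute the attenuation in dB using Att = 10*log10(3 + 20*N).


3 + 20*N = 3 + 20*14.06 = 284.2
Att = 10*log10(284.2) = 24.536 dB


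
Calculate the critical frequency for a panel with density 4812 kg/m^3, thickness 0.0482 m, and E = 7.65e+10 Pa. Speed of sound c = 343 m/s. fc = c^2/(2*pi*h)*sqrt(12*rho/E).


12*rho/E = 12*4812/7.65e+10 = 7.54824e-07
sqrt(12*rho/E) = sqrt(7.54824e-07) = 0.000868806
c^2/(2*pi*h) = 343^2/(2*pi*0.0482) = 388473
fc = 388473 * 0.000868806 = 337.51 Hz


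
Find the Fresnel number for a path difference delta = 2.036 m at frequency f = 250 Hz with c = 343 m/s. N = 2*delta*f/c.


N = 2*delta*f/c = 2*delta/lambda, where lambda = c/f
lambda = 343 / 250 = 1.372 m
N = 2 * 2.036 / 1.372 = 2.9679


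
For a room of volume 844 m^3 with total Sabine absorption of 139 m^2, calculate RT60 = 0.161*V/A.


RT60 = 0.161 * 844 / 139 = 0.97758 s


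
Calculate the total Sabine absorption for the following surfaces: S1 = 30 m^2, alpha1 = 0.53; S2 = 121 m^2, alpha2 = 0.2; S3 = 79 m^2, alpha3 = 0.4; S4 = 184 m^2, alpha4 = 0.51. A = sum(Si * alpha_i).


30 * 0.53 = 15.9
121 * 0.2 = 24.2
79 * 0.4 = 31.6
184 * 0.51 = 93.84
A_total = 15.9 + 24.2 + 31.6 + 93.84 = 165.54 m^2


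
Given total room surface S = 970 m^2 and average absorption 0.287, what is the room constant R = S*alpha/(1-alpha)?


R = 970 * 0.287 / (1 - 0.287) = 390.45 m^2


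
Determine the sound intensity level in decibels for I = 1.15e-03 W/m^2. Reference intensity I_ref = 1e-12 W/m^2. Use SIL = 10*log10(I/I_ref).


I / I_ref = 1.15e-03 / 1e-12 = 1.15e+09
SIL = 10 * log10(1.15e+09) = 90.607 dB


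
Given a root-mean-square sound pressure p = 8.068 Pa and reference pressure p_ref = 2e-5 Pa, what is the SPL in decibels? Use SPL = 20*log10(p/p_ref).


p / p_ref = 8.068 / 2e-5 = 403400
SPL = 20 * log10(403400) = 112.11 dB


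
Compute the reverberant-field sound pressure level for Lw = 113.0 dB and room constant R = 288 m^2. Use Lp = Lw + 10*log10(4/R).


4/R = 4/288 = 0.0138889
Lp = 113.0 + 10*log10(0.0138889) = 94.427 dB


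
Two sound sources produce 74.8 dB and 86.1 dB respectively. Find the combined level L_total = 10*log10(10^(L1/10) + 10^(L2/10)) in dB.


10^(74.8/10) = 3.01995e+07
10^(86.1/10) = 4.0738e+08
Sum = 3.01995e+07 + 4.0738e+08 = 4.3758e+08
L_total = 10*log10(4.3758e+08) = 86.411 dB


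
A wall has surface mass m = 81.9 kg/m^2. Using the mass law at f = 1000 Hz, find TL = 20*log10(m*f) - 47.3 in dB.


m * f = 81.9 * 1000 = 81900
20*log10(81900) = 98.2657 dB
TL = 98.2657 - 47.3 = 50.966 dB


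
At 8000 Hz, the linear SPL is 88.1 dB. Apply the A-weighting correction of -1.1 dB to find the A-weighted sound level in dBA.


A-weighting table: 8000 Hz -> -1.1 dB correction
SPL_A = SPL + correction = 88.1 + (-1.1) = 87 dBA


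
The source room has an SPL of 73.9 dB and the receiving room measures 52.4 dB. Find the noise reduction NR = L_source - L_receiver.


NR = L_source - L_receiver (difference between source and receiving room levels)
NR = 73.9 - 52.4 = 21.5 dB


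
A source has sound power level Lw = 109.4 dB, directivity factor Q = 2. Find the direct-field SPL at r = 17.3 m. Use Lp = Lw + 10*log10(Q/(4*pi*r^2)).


4*pi*r^2 = 4*pi*17.3^2 = 3760.99 m^2
Q / (4*pi*r^2) = 2 / 3760.99 = 0.000531775
Lp = 109.4 + 10*log10(0.000531775) = 76.657 dB


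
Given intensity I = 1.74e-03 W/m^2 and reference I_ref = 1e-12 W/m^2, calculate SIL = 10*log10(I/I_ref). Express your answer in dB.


I / I_ref = 1.74e-03 / 1e-12 = 1.74e+09
SIL = 10 * log10(1.74e+09) = 92.405 dB


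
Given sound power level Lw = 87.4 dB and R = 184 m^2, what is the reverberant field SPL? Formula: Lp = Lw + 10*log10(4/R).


4/R = 4/184 = 0.0217391
Lp = 87.4 + 10*log10(0.0217391) = 70.772 dB


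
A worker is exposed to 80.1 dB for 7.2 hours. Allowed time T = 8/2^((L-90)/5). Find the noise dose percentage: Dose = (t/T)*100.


T_allowed = 8 / 2^((80.1 - 90)/5) = 31.5594 hr
Dose = 7.2 / 31.5594 * 100 = 22.814 %


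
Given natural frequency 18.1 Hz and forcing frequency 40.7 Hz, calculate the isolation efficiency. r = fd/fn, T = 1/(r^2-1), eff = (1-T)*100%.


r = 40.7 / 18.1 = 2.24862
r^2 - 1 = 2.24862^2 - 1 = 4.05629
T = 1/4.05629 = 0.246531
Efficiency = (1 - 0.246531)*100 = 75.347 %


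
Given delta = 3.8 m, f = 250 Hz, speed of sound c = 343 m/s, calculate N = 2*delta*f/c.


N = 2*delta*f/c = 2*delta/lambda, where lambda = c/f
lambda = 343 / 250 = 1.372 m
N = 2 * 3.8 / 1.372 = 5.5394


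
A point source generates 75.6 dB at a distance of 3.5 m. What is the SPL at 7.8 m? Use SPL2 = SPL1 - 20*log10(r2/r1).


r2/r1 = 7.8/3.5 = 2.22857
Correction = 20*log10(2.22857) = 6.96053 dB
SPL2 = 75.6 - 6.96053 = 68.639 dB


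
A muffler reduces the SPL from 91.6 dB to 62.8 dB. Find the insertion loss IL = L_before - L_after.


Insertion loss = SPL without muffler - SPL with muffler
IL = 91.6 - 62.8 = 28.8 dB


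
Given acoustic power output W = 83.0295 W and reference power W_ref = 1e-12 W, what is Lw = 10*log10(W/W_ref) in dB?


W / W_ref = 83.0295 / 1e-12 = 8.30295e+13
Lw = 10 * log10(8.30295e+13) = 139.19 dB


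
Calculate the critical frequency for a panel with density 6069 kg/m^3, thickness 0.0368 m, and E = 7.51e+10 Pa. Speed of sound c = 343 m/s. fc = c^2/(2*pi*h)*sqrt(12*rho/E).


12*rho/E = 12*6069/7.51e+10 = 9.69747e-07
sqrt(12*rho/E) = sqrt(9.69747e-07) = 0.000984757
c^2/(2*pi*h) = 343^2/(2*pi*0.0368) = 508816
fc = 508816 * 0.000984757 = 501.06 Hz


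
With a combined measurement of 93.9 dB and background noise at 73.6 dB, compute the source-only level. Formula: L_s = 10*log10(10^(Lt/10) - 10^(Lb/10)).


10^(93.9/10) = 2.45471e+09
10^(73.6/10) = 2.29087e+07
Difference = 2.45471e+09 - 2.29087e+07 = 2.4318e+09
L_source = 10*log10(2.4318e+09) = 93.859 dB


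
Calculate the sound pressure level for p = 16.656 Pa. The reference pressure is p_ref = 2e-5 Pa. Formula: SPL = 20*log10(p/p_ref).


p / p_ref = 16.656 / 2e-5 = 832800
SPL = 20 * log10(832800) = 118.41 dB


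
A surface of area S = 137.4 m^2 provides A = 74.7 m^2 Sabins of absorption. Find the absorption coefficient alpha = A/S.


Absorption coefficient = absorbed power / incident power
alpha = A / S = 74.7 / 137.4 = 0.54367


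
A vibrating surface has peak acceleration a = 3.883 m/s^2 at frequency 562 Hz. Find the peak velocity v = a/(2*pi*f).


omega = 2*pi*f = 2*pi*562 = 3531.15 rad/s
v = a / omega = 3.883 / 3531.15 = 0.0010996 m/s


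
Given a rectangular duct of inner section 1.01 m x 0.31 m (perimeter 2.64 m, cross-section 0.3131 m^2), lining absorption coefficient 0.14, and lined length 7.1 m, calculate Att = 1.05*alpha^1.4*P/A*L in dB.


alpha^1.4 = 0.14^1.4 = 0.0637645
Attenuation rate = 1.05 * alpha^1.4 * P / A
= 1.05 * 0.0637645 * 2.64 / 0.3131 = 0.564533 dB/m
Total Att = 0.564533 * 7.1 = 4.0082 dB


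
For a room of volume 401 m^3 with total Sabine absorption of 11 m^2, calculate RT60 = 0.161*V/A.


RT60 = 0.161 * 401 / 11 = 5.8692 s


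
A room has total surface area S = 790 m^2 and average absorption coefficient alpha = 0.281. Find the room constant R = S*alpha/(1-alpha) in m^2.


R = 790 * 0.281 / (1 - 0.281) = 308.75 m^2


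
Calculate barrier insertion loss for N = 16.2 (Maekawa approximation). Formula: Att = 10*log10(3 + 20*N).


3 + 20*N = 3 + 20*16.2 = 327
Att = 10*log10(327) = 25.145 dB


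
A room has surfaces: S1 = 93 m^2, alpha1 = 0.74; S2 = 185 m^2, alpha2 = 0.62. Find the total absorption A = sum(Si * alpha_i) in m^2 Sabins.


93 * 0.74 = 68.82
185 * 0.62 = 114.7
A_total = 68.82 + 114.7 = 183.52 m^2


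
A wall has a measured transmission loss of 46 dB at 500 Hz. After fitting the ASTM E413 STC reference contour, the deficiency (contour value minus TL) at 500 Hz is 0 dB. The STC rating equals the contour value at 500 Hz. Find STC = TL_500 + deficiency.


By ASTM E413, STC = value of the fitted reference contour at 500 Hz.
Contour value at 500 Hz = TL_500 + deficiency = 46 + 0 = 46
STC = 46


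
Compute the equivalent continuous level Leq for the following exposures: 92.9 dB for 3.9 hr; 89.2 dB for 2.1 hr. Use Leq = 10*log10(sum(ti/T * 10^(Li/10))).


T_total = 3.9 + 2.1 = 6.0 hr
(3.9/6.0) * 10^(92.9/10) = 1.2674e+09
(2.1/6.0) * 10^(89.2/10) = 2.91117e+08
Sum = 1.2674e+09 + 2.91117e+08 = 1.55852e+09
Leq = 10*log10(1.55852e+09) = 91.927 dB


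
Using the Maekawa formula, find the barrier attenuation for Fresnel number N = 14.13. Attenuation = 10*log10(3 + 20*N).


3 + 20*N = 3 + 20*14.13 = 285.6
Att = 10*log10(285.6) = 24.558 dB


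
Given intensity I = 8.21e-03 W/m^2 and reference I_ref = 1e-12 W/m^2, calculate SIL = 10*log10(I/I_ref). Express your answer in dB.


I / I_ref = 8.21e-03 / 1e-12 = 8.21e+09
SIL = 10 * log10(8.21e+09) = 99.143 dB


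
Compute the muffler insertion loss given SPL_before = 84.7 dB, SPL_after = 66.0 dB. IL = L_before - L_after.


Insertion loss = SPL without muffler - SPL with muffler
IL = 84.7 - 66.0 = 18.7 dB


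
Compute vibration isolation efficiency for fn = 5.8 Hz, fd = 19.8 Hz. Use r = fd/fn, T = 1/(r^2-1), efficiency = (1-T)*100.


r = 19.8 / 5.8 = 3.41379
r^2 - 1 = 3.41379^2 - 1 = 10.654
T = 1/10.654 = 0.0938615
Efficiency = (1 - 0.0938615)*100 = 90.614 %


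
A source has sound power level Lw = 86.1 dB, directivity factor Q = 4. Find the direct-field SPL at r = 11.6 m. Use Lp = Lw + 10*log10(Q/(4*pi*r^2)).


4*pi*r^2 = 4*pi*11.6^2 = 1690.93 m^2
Q / (4*pi*r^2) = 4 / 1690.93 = 0.00236556
Lp = 86.1 + 10*log10(0.00236556) = 59.839 dB


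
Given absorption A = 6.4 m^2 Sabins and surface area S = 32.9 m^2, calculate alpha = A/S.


Absorption coefficient = absorbed power / incident power
alpha = A / S = 6.4 / 32.9 = 0.19453


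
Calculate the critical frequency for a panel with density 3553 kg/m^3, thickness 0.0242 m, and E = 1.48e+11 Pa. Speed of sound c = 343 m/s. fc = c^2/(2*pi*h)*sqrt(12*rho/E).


12*rho/E = 12*3553/1.48e+11 = 2.88081e-07
sqrt(12*rho/E) = sqrt(2.88081e-07) = 0.000536732
c^2/(2*pi*h) = 343^2/(2*pi*0.0242) = 773736
fc = 773736 * 0.000536732 = 415.29 Hz


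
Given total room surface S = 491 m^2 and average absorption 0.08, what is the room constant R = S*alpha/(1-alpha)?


R = 491 * 0.08 / (1 - 0.08) = 42.696 m^2


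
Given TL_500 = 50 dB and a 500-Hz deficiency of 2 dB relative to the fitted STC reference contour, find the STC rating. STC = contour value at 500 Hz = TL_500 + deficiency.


By ASTM E413, STC = value of the fitted reference contour at 500 Hz.
Contour value at 500 Hz = TL_500 + deficiency = 50 + 2 = 52
STC = 52


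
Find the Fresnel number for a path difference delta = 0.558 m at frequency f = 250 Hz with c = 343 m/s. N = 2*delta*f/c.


N = 2*delta*f/c = 2*delta/lambda, where lambda = c/f
lambda = 343 / 250 = 1.372 m
N = 2 * 0.558 / 1.372 = 0.81341


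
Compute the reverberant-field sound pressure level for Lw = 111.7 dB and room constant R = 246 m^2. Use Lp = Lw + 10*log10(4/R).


4/R = 4/246 = 0.0162602
Lp = 111.7 + 10*log10(0.0162602) = 93.811 dB


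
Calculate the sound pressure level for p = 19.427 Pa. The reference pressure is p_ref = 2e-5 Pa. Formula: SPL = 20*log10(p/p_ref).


p / p_ref = 19.427 / 2e-5 = 971350
SPL = 20 * log10(971350) = 119.75 dB


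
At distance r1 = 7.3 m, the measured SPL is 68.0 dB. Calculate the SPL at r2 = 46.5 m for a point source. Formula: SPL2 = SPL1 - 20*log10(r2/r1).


r2/r1 = 46.5/7.3 = 6.36986
Correction = 20*log10(6.36986) = 16.0826 dB
SPL2 = 68.0 - 16.0826 = 51.917 dB


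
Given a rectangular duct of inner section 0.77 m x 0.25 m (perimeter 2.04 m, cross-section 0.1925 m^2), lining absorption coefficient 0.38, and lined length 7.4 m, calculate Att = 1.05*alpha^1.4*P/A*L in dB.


alpha^1.4 = 0.38^1.4 = 0.258046
Attenuation rate = 1.05 * alpha^1.4 * P / A
= 1.05 * 0.258046 * 2.04 / 0.1925 = 2.87135 dB/m
Total Att = 2.87135 * 7.4 = 21.248 dB


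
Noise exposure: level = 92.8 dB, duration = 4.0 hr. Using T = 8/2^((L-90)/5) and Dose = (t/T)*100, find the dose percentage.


T_allowed = 8 / 2^((92.8 - 90)/5) = 5.42642 hr
Dose = 4.0 / 5.42642 * 100 = 73.713 %


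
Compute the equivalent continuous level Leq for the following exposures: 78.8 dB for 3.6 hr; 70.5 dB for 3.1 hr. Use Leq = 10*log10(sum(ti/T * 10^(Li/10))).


T_total = 3.6 + 3.1 = 6.7 hr
(3.6/6.7) * 10^(78.8/10) = 4.07594e+07
(3.1/6.7) * 10^(70.5/10) = 5.19143e+06
Sum = 4.07594e+07 + 5.19143e+06 = 4.59508e+07
Leq = 10*log10(4.59508e+07) = 76.623 dB


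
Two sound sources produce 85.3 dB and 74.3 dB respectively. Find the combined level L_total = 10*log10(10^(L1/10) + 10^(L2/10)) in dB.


10^(85.3/10) = 3.38844e+08
10^(74.3/10) = 2.69153e+07
Sum = 3.38844e+08 + 2.69153e+07 = 3.65759e+08
L_total = 10*log10(3.65759e+08) = 85.632 dB


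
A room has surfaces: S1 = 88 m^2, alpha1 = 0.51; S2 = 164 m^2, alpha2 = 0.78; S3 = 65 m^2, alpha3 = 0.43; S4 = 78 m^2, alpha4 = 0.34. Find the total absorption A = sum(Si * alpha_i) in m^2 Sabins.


88 * 0.51 = 44.88
164 * 0.78 = 127.92
65 * 0.43 = 27.95
78 * 0.34 = 26.52
A_total = 44.88 + 127.92 + 27.95 + 26.52 = 227.27 m^2


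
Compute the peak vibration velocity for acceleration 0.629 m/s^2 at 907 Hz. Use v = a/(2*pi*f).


omega = 2*pi*f = 2*pi*907 = 5698.85 rad/s
v = a / omega = 0.629 / 5698.85 = 0.00011037 m/s


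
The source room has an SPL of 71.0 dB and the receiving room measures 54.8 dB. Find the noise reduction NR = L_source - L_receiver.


NR = L_source - L_receiver (difference between source and receiving room levels)
NR = 71.0 - 54.8 = 16.2 dB


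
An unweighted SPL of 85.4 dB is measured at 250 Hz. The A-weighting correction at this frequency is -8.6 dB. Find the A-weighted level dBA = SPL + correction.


A-weighting table: 250 Hz -> -8.6 dB correction
SPL_A = SPL + correction = 85.4 + (-8.6) = 76.8 dBA


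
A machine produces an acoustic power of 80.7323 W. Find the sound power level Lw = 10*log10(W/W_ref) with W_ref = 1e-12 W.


W / W_ref = 80.7323 / 1e-12 = 8.07323e+13
Lw = 10 * log10(8.07323e+13) = 139.07 dB


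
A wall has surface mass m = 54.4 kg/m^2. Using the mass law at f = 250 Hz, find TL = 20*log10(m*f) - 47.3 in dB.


m * f = 54.4 * 250 = 13600
20*log10(13600) = 82.6708 dB
TL = 82.6708 - 47.3 = 35.371 dB


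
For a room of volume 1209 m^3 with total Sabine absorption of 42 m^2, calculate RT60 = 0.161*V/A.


RT60 = 0.161 * 1209 / 42 = 4.6345 s


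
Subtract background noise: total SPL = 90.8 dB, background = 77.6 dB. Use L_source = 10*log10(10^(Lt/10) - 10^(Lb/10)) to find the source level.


10^(90.8/10) = 1.20226e+09
10^(77.6/10) = 5.7544e+07
Difference = 1.20226e+09 - 5.7544e+07 = 1.14472e+09
L_source = 10*log10(1.14472e+09) = 90.587 dB


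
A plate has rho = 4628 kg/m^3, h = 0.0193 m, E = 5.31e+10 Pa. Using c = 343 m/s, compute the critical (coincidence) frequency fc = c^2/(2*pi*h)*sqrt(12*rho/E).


12*rho/E = 12*4628/5.31e+10 = 1.04588e-06
sqrt(12*rho/E) = sqrt(1.04588e-06) = 0.00102268
c^2/(2*pi*h) = 343^2/(2*pi*0.0193) = 970177
fc = 970177 * 0.00102268 = 992.18 Hz


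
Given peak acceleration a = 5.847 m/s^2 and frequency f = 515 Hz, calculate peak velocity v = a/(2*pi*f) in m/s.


omega = 2*pi*f = 2*pi*515 = 3235.84 rad/s
v = a / omega = 5.847 / 3235.84 = 0.0018069 m/s


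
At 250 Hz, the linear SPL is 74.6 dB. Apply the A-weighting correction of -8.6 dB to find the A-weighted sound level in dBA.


A-weighting table: 250 Hz -> -8.6 dB correction
SPL_A = SPL + correction = 74.6 + (-8.6) = 66 dBA


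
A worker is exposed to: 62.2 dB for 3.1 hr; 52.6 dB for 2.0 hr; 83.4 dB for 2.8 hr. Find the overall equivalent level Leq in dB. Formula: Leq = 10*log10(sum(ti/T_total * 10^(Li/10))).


T_total = 3.1 + 2.0 + 2.8 = 7.9 hr
(3.1/7.9) * 10^(62.2/10) = 651230
(2.0/7.9) * 10^(52.6/10) = 46068.4
(2.8/7.9) * 10^(83.4/10) = 7.75409e+07
Sum = 651230 + 46068.4 + 7.75409e+07 = 7.82382e+07
Leq = 10*log10(7.82382e+07) = 78.934 dB


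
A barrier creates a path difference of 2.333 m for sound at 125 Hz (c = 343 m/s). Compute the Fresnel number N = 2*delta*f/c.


N = 2*delta*f/c = 2*delta/lambda, where lambda = c/f
lambda = 343 / 125 = 2.744 m
N = 2 * 2.333 / 2.744 = 1.7004


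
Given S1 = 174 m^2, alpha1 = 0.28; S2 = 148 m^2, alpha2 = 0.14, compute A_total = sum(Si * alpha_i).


174 * 0.28 = 48.72
148 * 0.14 = 20.72
A_total = 48.72 + 20.72 = 69.44 m^2
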